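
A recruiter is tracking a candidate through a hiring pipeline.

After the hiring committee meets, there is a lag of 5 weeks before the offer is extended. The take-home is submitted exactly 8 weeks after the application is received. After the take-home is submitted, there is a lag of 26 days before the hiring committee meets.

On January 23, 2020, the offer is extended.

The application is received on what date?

September 28, 2019

The offer is extended: Jan 23, 2020.
The hiring committee meets: Jan 23, 2020 − 5 weeks = Dec 19, 2019.
The take-home is submitted: Dec 19, 2019 − 26 days = Nov 23, 2019.
The application is received: Nov 23, 2019 − 8 weeks = Sep 28, 2019.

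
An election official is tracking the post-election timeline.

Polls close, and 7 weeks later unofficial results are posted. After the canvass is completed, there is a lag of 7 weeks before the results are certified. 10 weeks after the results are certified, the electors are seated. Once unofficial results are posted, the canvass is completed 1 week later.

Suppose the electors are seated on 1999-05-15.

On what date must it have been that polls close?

1998-11-21

The electors are seated: May 15, 1999.
The results are certified: May 15, 1999 − 10 weeks = Mar 6, 1999.
The canvass is completed: Mar 6, 1999 − 7 weeks = Jan 16, 1999.
Unofficial results are posted: Jan 16, 1999 − 1 week = Jan 9, 1999.
Polls close: Jan 9, 1999 − 7 weeks = Nov 21, 1998.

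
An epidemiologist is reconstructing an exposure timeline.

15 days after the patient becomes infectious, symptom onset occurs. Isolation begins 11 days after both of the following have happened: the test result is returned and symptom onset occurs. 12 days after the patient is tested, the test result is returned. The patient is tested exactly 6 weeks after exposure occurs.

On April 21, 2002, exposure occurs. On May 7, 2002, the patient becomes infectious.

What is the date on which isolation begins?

Exposure occurs: Apr 21, 2002.
The patient is tested: Apr 21, 2002 + 6 weeks = Jun 2, 2002.
The test result is returned: Jun 2, 2002 + 12 days = Jun 14, 2002.
The patient becomes infectious: May 7, 2002.
Symptom onset occurs: May 7, 2002 + 15 days = May 22, 2002.
Both prerequisites met — the test result is returned (Jun 14, 2002), symptom onset occurs (May 22, 2002); the later is Jun 14, 2002.
Isolation begins: Jun 14, 2002 + 11 days = Jun 25, 2002.

June 25, 2002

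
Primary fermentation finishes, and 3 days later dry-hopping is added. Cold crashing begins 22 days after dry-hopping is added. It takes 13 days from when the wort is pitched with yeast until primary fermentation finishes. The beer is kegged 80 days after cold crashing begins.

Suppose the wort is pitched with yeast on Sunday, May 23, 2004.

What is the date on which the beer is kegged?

The wort is pitched with yeast: May 23, 2004.
Primary fermentation finishes: May 23, 2004 + 13 days = Jun 5, 2004.
Dry-hopping is added: Jun 5, 2004 + 3 days = Jun 8, 2004.
Cold crashing begins: Jun 8, 2004 + 22 days = Jun 30, 2004.
The beer is kegged: Jun 30, 2004 + 80 days = Sep 18, 2004.

Saturday, September 18, 2004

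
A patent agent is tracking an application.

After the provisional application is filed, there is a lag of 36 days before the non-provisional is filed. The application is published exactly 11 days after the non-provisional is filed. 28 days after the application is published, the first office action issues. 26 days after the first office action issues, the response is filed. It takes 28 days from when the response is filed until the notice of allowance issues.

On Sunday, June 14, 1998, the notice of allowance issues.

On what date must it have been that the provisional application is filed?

Thursday, February 5, 1998

The notice of allowance issues: Jun 14, 1998.
The response is filed: Jun 14, 1998 − 28 days = May 17, 1998.
The first office action issues: May 17, 1998 − 26 days = Apr 21, 1998.
The application is published: Apr 21, 1998 − 28 days = Mar 24, 1998.
The non-provisional is filed: Mar 24, 1998 − 11 days = Mar 13, 1998.
The provisional application is filed: Mar 13, 1998 − 36 days = Feb 5, 1998.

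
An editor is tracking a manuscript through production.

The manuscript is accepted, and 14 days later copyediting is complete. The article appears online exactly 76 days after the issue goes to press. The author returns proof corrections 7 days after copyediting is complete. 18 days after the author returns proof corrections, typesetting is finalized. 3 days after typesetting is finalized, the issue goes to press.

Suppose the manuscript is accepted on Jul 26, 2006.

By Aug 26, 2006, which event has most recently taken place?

The manuscript is accepted: Jul 26, 2006.
Copyediting is complete: Jul 26, 2006 + 14 days = Aug 9, 2006.
The author returns proof corrections: Aug 9, 2006 + 7 days = Aug 16, 2006.
Typesetting is finalized: Aug 16, 2006 + 18 days = Sep 3, 2006.
The issue goes to press: Sep 3, 2006 + 3 days = Sep 6, 2006.
The article appears online: Sep 6, 2006 + 76 days = Nov 21, 2006.
Aug 26, 2006 falls between when the author returns proof corrections (Aug 16, 2006) and when typesetting is finalized (Sep 3, 2006).

The author returns proof corrections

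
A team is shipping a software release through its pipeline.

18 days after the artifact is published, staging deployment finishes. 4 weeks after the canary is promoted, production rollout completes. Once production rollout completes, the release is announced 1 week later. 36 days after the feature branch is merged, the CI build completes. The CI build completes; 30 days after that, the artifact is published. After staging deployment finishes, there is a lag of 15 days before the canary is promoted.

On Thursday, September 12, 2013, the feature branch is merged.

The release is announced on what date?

Friday, January 24, 2014

The feature branch is merged: Sep 12, 2013.
The CI build completes: Sep 12, 2013 + 36 days = Oct 18, 2013.
The artifact is published: Oct 18, 2013 + 30 days = Nov 17, 2013.
Staging deployment finishes: Nov 17, 2013 + 18 days = Dec 5, 2013.
The canary is promoted: Dec 5, 2013 + 15 days = Dec 20, 2013.
Production rollout completes: Dec 20, 2013 + 4 weeks = Jan 17, 2014.
The release is announced: Jan 17, 2014 + 1 week = Jan 24, 2014.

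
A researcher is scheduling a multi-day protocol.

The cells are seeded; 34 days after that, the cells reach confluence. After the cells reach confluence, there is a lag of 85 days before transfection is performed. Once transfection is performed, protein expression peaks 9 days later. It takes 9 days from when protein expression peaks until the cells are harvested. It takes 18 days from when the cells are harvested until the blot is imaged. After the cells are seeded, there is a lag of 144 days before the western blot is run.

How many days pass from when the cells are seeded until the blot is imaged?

155 days

Causal path: the cells are seeded → the cells reach confluence → transfection is performed → protein expression peaks → the cells are harvested → the blot is imaged.
Total delay along the path: 34 + 85 + 9 + 9 + 18 = 155 days.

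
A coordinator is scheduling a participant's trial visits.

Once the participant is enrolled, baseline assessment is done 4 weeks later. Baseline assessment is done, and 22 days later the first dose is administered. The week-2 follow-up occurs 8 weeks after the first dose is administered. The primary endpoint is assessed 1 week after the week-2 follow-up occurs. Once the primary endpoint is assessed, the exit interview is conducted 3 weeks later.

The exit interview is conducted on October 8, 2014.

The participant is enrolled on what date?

May 27, 2014

The exit interview is conducted: Oct 8, 2014.
The primary endpoint is assessed: Oct 8, 2014 − 3 weeks = Sep 17, 2014.
The week-2 follow-up occurs: Sep 17, 2014 − 1 week = Sep 10, 2014.
The first dose is administered: Sep 10, 2014 − 8 weeks = Jul 16, 2014.
Baseline assessment is done: Jul 16, 2014 − 22 days = Jun 24, 2014.
The participant is enrolled: Jun 24, 2014 − 4 weeks = May 27, 2014.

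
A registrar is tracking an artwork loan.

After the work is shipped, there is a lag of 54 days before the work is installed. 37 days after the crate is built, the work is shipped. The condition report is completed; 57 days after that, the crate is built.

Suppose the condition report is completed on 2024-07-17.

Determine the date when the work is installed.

The condition report is completed: Jul 17, 2024.
The crate is built: Jul 17, 2024 + 57 days = Sep 12, 2024.
The work is shipped: Sep 12, 2024 + 37 days = Oct 19, 2024.
The work is installed: Oct 19, 2024 + 54 days = Dec 12, 2024.

2024-12-12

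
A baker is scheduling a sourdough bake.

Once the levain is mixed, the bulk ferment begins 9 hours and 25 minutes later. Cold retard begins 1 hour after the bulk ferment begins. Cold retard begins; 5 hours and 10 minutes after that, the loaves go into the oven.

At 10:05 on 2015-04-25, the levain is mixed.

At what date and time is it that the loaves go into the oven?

The levain is mixed: 10:05 Apr 25, 2015.
The bulk ferment begins: 10:05 Apr 25, 2015 + 9h25m = 19:30 Apr 25, 2015.
Cold retard begins: 19:30 Apr 25, 2015 + 1h = 20:30 Apr 25, 2015.
The loaves go into the oven: 20:30 Apr 25, 2015 + 5h10m = 01:40 Apr 26, 2015.

01:40 on 2015-04-26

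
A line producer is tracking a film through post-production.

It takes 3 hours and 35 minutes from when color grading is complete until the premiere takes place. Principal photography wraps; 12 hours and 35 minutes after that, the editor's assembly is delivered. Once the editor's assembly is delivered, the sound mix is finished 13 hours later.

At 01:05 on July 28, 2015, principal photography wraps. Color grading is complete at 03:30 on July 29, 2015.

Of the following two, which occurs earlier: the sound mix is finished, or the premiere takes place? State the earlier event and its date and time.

The sound mix is finished — 02:40 on July 29, 2015

Principal photography wraps: 01:05 Jul 28, 2015.
The editor's assembly is delivered: 01:05 Jul 28, 2015 + 12h35m = 13:40 Jul 28, 2015.
The sound mix is finished: 13:40 Jul 28, 2015 + 13h = 02:40 Jul 29, 2015.
Color grading is complete: 03:30 Jul 29, 2015.
The premiere takes place: 03:30 Jul 29, 2015 + 3h35m = 07:05 Jul 29, 2015.
Comparing: the sound mix is finished at 02:40 Jul 29, 2015 vs the premiere takes place at 07:05 Jul 29, 2015. Earlier: the sound mix is finished.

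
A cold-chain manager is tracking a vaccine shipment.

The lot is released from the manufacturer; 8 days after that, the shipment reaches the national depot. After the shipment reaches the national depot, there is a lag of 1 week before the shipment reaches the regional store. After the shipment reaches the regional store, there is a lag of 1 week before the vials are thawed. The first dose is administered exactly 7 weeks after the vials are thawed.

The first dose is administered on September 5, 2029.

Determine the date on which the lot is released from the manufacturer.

The first dose is administered: Sep 5, 2029.
The vials are thawed: Sep 5, 2029 − 7 weeks = Jul 18, 2029.
The shipment reaches the regional store: Jul 18, 2029 − 1 week = Jul 11, 2029.
The shipment reaches the national depot: Jul 11, 2029 − 1 week = Jul 4, 2029.
The lot is released from the manufacturer: Jul 4, 2029 − 8 days = Jun 26, 2029.

June 26, 2029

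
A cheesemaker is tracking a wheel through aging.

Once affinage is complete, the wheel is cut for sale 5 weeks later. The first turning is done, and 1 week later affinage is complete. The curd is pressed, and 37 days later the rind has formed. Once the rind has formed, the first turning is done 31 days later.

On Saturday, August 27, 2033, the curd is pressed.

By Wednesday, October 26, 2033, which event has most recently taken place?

The rind has formed

The curd is pressed: Aug 27, 2033.
The rind has formed: Aug 27, 2033 + 37 days = Oct 3, 2033.
The first turning is done: Oct 3, 2033 + 31 days = Nov 3, 2033.
Affinage is complete: Nov 3, 2033 + 1 week = Nov 10, 2033.
The wheel is cut for sale: Nov 10, 2033 + 5 weeks = Dec 15, 2033.
Oct 26, 2033 falls between when the rind has formed (Oct 3, 2033) and when the first turning is done (Nov 3, 2033).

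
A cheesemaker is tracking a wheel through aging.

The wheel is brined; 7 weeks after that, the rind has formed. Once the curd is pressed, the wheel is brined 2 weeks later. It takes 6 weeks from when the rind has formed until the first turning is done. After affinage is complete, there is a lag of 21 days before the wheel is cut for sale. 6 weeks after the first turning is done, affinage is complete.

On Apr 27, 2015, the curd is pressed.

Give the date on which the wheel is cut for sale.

Oct 12, 2015

The curd is pressed: Apr 27, 2015.
The wheel is brined: Apr 27, 2015 + 2 weeks = May 11, 2015.
The rind has formed: May 11, 2015 + 7 weeks = Jun 29, 2015.
The first turning is done: Jun 29, 2015 + 6 weeks = Aug 10, 2015.
Affinage is complete: Aug 10, 2015 + 6 weeks = Sep 21, 2015.
The wheel is cut for sale: Sep 21, 2015 + 21 days = Oct 12, 2015.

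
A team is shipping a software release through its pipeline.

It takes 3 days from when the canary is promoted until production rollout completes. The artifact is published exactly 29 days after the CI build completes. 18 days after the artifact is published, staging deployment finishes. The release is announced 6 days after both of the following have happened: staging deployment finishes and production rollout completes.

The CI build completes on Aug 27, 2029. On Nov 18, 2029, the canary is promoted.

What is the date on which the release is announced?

Nov 27, 2029

The CI build completes: Aug 27, 2029.
The artifact is published: Aug 27, 2029 + 29 days = Sep 25, 2029.
Staging deployment finishes: Sep 25, 2029 + 18 days = Oct 13, 2029.
The canary is promoted: Nov 18, 2029.
Production rollout completes: Nov 18, 2029 + 3 days = Nov 21, 2029.
Both prerequisites met — staging deployment finishes (Oct 13, 2029), production rollout completes (Nov 21, 2029); the later is Nov 21, 2029.
The release is announced: Nov 21, 2029 + 6 days = Nov 27, 2029.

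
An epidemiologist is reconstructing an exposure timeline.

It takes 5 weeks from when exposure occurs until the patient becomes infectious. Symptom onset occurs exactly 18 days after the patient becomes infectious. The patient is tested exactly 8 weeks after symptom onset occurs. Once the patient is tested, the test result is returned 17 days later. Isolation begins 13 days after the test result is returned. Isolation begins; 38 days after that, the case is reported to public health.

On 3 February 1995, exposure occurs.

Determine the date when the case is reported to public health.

Exposure occurs: Feb 3, 1995.
The patient becomes infectious: Feb 3, 1995 + 5 weeks = Mar 10, 1995.
Symptom onset occurs: Mar 10, 1995 + 18 days = Mar 28, 1995.
The patient is tested: Mar 28, 1995 + 8 weeks = May 23, 1995.
The test result is returned: May 23, 1995 + 17 days = Jun 9, 1995.
Isolation begins: Jun 9, 1995 + 13 days = Jun 22, 1995.
The case is reported to public health: Jun 22, 1995 + 38 days = Jul 30, 1995.

30 July 1995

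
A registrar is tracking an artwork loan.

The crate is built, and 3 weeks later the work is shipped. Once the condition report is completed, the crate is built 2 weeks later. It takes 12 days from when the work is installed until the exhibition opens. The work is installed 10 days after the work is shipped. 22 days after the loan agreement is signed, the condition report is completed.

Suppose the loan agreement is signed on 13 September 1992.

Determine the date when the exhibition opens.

1 December 1992

The loan agreement is signed: Sep 13, 1992.
The condition report is completed: Sep 13, 1992 + 22 days = Oct 5, 1992.
The crate is built: Oct 5, 1992 + 2 weeks = Oct 19, 1992.
The work is shipped: Oct 19, 1992 + 3 weeks = Nov 9, 1992.
The work is installed: Nov 9, 1992 + 10 days = Nov 19, 1992.
The exhibition opens: Nov 19, 1992 + 12 days = Dec 1, 1992.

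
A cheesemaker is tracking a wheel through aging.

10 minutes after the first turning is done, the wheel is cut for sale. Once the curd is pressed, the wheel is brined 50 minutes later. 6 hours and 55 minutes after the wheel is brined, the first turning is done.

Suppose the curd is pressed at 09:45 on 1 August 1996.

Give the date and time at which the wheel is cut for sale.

17:40 on 1 August 1996

The curd is pressed: 09:45 Aug 1, 1996.
The wheel is brined: 09:45 Aug 1, 1996 + 50m = 10:35 Aug 1, 1996.
The first turning is done: 10:35 Aug 1, 1996 + 6h55m = 17:30 Aug 1, 1996.
The wheel is cut for sale: 17:30 Aug 1, 1996 + 10m = 17:40 Aug 1, 1996.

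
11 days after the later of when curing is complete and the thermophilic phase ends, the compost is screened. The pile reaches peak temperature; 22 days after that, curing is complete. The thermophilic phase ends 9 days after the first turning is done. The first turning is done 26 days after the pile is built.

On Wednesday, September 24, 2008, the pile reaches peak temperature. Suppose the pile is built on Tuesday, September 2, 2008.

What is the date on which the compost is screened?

The pile reaches peak temperature: Sep 24, 2008.
Curing is complete: Sep 24, 2008 + 22 days = Oct 16, 2008.
The pile is built: Sep 2, 2008.
The first turning is done: Sep 2, 2008 + 26 days = Sep 28, 2008.
The thermophilic phase ends: Sep 28, 2008 + 9 days = Oct 7, 2008.
Both prerequisites met — curing is complete (Oct 16, 2008), the thermophilic phase ends (Oct 7, 2008); the later is Oct 16, 2008.
The compost is screened: Oct 16, 2008 + 11 days = Oct 27, 2008.

Monday, October 27, 2008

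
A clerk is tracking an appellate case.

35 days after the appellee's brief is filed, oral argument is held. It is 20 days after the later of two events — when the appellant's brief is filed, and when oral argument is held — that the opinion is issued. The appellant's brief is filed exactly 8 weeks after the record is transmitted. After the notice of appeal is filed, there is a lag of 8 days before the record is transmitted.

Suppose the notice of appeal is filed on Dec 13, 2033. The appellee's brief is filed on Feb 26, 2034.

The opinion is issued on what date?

The notice of appeal is filed: Dec 13, 2033.
The record is transmitted: Dec 13, 2033 + 8 days = Dec 21, 2033.
The appellant's brief is filed: Dec 21, 2033 + 8 weeks = Feb 15, 2034.
The appellee's brief is filed: Feb 26, 2034.
Oral argument is held: Feb 26, 2034 + 35 days = Apr 2, 2034.
Both prerequisites met — the appellant's brief is filed (Feb 15, 2034), oral argument is held (Apr 2, 2034); the later is Apr 2, 2034.
The opinion is issued: Apr 2, 2034 + 20 days = Apr 22, 2034.

Apr 22, 2034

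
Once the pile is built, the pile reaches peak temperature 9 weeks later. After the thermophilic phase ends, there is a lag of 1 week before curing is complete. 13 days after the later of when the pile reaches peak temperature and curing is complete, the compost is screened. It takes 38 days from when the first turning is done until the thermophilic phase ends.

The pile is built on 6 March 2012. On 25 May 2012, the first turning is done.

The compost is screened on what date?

22 July 2012

The pile is built: Mar 6, 2012.
The pile reaches peak temperature: Mar 6, 2012 + 9 weeks = May 8, 2012.
The first turning is done: May 25, 2012.
The thermophilic phase ends: May 25, 2012 + 38 days = Jul 2, 2012.
Curing is complete: Jul 2, 2012 + 1 week = Jul 9, 2012.
Both prerequisites met — the pile reaches peak temperature (May 8, 2012), curing is complete (Jul 9, 2012); the later is Jul 9, 2012.
The compost is screened: Jul 9, 2012 + 13 days = Jul 22, 2012.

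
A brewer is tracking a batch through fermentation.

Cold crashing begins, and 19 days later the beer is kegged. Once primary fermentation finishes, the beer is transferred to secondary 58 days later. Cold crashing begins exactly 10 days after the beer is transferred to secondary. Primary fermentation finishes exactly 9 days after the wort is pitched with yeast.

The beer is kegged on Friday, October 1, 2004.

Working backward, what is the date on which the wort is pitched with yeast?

Sunday, June 27, 2004

The beer is kegged: Oct 1, 2004.
Cold crashing begins: Oct 1, 2004 − 19 days = Sep 12, 2004.
The beer is transferred to secondary: Sep 12, 2004 − 10 days = Sep 2, 2004.
Primary fermentation finishes: Sep 2, 2004 − 58 days = Jul 6, 2004.
The wort is pitched with yeast: Jul 6, 2004 − 9 days = Jun 27, 2004.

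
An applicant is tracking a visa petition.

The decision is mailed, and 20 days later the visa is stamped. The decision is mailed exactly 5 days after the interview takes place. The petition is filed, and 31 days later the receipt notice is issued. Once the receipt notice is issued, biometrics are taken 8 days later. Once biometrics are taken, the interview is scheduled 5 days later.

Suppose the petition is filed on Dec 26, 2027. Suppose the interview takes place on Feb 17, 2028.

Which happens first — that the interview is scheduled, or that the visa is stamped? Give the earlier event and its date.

The petition is filed: Dec 26, 2027.
The receipt notice is issued: Dec 26, 2027 + 31 days = Jan 26, 2028.
Biometrics are taken: Jan 26, 2028 + 8 days = Feb 3, 2028.
The interview is scheduled: Feb 3, 2028 + 5 days = Feb 8, 2028.
The interview takes place: Feb 17, 2028.
The decision is mailed: Feb 17, 2028 + 5 days = Feb 22, 2028.
The visa is stamped: Feb 22, 2028 + 20 days = Mar 13, 2028.
Comparing: the interview is scheduled on Feb 8, 2028 vs the visa is stamped on Mar 13, 2028. Earlier: the interview is scheduled.

The interview is scheduled — Feb 8, 2028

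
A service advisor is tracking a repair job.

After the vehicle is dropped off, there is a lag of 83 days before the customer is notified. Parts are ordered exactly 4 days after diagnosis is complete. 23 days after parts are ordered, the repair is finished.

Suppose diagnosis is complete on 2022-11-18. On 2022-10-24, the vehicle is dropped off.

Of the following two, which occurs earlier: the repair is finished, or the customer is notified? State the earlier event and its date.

Diagnosis is complete: Nov 18, 2022.
Parts are ordered: Nov 18, 2022 + 4 days = Nov 22, 2022.
The repair is finished: Nov 22, 2022 + 23 days = Dec 15, 2022.
The vehicle is dropped off: Oct 24, 2022.
The customer is notified: Oct 24, 2022 + 83 days = Jan 15, 2023.
Comparing: the repair is finished on Dec 15, 2022 vs the customer is notified on Jan 15, 2023. Earlier: the repair is finished.

The repair is finished — 2022-12-15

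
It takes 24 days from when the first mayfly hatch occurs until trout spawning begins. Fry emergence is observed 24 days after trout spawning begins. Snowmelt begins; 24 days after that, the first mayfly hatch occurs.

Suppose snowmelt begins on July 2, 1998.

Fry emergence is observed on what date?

Snowmelt begins: Jul 2, 1998.
The first mayfly hatch occurs: Jul 2, 1998 + 24 days = Jul 26, 1998.
Trout spawning begins: Jul 26, 1998 + 24 days = Aug 19, 1998.
Fry emergence is observed: Aug 19, 1998 + 24 days = Sep 12, 1998.

September 12, 1998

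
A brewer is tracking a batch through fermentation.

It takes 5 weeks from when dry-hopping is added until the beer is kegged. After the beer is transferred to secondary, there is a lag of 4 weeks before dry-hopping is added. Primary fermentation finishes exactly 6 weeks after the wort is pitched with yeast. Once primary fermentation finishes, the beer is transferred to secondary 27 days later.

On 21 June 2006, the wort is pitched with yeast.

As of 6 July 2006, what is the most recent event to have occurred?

The wort is pitched with yeast: Jun 21, 2006.
Primary fermentation finishes: Jun 21, 2006 + 6 weeks = Aug 2, 2006.
The beer is transferred to secondary: Aug 2, 2006 + 27 days = Aug 29, 2006.
Dry-hopping is added: Aug 29, 2006 + 4 weeks = Sep 26, 2006.
The beer is kegged: Sep 26, 2006 + 5 weeks = Oct 31, 2006.
Jul 6, 2006 falls between when the wort is pitched with yeast (Jun 21, 2006) and when primary fermentation finishes (Aug 2, 2006).

The wort is pitched with yeast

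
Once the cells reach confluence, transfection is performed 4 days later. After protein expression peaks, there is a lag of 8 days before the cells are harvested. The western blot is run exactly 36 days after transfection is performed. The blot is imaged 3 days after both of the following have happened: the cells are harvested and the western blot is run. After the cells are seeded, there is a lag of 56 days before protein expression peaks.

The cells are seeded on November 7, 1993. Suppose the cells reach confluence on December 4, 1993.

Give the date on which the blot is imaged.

January 16, 1994

The cells are seeded: Nov 7, 1993.
Protein expression peaks: Nov 7, 1993 + 56 days = Jan 2, 1994.
The cells are harvested: Jan 2, 1994 + 8 days = Jan 10, 1994.
The cells reach confluence: Dec 4, 1993.
Transfection is performed: Dec 4, 1993 + 4 days = Dec 8, 1993.
The western blot is run: Dec 8, 1993 + 36 days = Jan 13, 1994.
Both prerequisites met — the cells are harvested (Jan 10, 1994), the western blot is run (Jan 13, 1994); the later is Jan 13, 1994.
The blot is imaged: Jan 13, 1994 + 3 days = Jan 16, 1994.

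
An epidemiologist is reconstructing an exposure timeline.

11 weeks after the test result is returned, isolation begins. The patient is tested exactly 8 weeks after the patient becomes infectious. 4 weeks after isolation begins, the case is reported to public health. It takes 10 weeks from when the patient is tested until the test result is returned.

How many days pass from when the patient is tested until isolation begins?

Causal path: the patient is tested → the test result is returned → isolation begins.
Total delay along the path: 10 + 11 weeks = 21 weeks = 147 days.

147 days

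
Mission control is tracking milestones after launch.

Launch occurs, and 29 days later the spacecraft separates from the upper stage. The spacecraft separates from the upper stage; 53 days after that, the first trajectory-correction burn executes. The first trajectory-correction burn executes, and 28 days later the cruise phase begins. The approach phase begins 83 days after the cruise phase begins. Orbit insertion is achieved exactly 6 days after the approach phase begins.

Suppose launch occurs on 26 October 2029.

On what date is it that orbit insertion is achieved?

Launch occurs: Oct 26, 2029.
The spacecraft separates from the upper stage: Oct 26, 2029 + 29 days = Nov 24, 2029.
The first trajectory-correction burn executes: Nov 24, 2029 + 53 days = Jan 16, 2030.
The cruise phase begins: Jan 16, 2030 + 28 days = Feb 13, 2030.
The approach phase begins: Feb 13, 2030 + 83 days = May 7, 2030.
Orbit insertion is achieved: May 7, 2030 + 6 days = May 13, 2030.

13 May 2030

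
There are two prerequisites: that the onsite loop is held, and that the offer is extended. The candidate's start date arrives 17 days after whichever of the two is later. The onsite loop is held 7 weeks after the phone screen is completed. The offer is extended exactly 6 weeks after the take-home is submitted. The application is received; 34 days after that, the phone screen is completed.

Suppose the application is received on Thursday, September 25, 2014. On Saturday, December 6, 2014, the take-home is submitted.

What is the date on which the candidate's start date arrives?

Tuesday, February 3, 2015

The application is received: Sep 25, 2014.
The phone screen is completed: Sep 25, 2014 + 34 days = Oct 29, 2014.
The onsite loop is held: Oct 29, 2014 + 7 weeks = Dec 17, 2014.
The take-home is submitted: Dec 6, 2014.
The offer is extended: Dec 6, 2014 + 6 weeks = Jan 17, 2015.
Both prerequisites met — the onsite loop is held (Dec 17, 2014), the offer is extended (Jan 17, 2015); the later is Jan 17, 2015.
The candidate's start date arrives: Jan 17, 2015 + 17 days = Feb 3, 2015.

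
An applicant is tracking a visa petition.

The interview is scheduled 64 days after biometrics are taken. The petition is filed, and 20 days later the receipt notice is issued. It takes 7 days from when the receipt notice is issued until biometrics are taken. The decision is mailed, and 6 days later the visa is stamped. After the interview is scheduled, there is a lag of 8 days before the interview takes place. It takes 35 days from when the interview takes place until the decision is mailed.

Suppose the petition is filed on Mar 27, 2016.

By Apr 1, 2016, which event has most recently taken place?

The petition is filed: Mar 27, 2016.
The receipt notice is issued: Mar 27, 2016 + 20 days = Apr 16, 2016.
Biometrics are taken: Apr 16, 2016 + 7 days = Apr 23, 2016.
The interview is scheduled: Apr 23, 2016 + 64 days = Jun 26, 2016.
The interview takes place: Jun 26, 2016 + 8 days = Jul 4, 2016.
The decision is mailed: Jul 4, 2016 + 35 days = Aug 8, 2016.
The visa is stamped: Aug 8, 2016 + 6 days = Aug 14, 2016.
Apr 1, 2016 falls between when the petition is filed (Mar 27, 2016) and when the receipt notice is issued (Apr 16, 2016).

The petition is filed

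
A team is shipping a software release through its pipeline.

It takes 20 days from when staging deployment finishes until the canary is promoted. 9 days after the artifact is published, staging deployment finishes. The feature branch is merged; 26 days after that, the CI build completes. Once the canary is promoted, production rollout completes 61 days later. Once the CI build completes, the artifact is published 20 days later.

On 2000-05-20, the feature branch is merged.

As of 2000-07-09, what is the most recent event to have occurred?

The artifact is published

The feature branch is merged: May 20, 2000.
The CI build completes: May 20, 2000 + 26 days = Jun 15, 2000.
The artifact is published: Jun 15, 2000 + 20 days = Jul 5, 2000.
Staging deployment finishes: Jul 5, 2000 + 9 days = Jul 14, 2000.
The canary is promoted: Jul 14, 2000 + 20 days = Aug 3, 2000.
Production rollout completes: Aug 3, 2000 + 61 days = Oct 3, 2000.
Jul 9, 2000 falls between when the artifact is published (Jul 5, 2000) and when staging deployment finishes (Jul 14, 2000).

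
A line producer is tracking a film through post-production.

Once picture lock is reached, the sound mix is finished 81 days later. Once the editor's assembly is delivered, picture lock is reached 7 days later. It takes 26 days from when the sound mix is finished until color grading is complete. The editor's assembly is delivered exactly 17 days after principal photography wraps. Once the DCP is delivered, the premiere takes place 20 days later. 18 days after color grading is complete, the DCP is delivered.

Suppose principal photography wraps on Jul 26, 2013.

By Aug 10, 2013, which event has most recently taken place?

Principal photography wraps

Principal photography wraps: Jul 26, 2013.
The editor's assembly is delivered: Jul 26, 2013 + 17 days = Aug 12, 2013.
Picture lock is reached: Aug 12, 2013 + 7 days = Aug 19, 2013.
The sound mix is finished: Aug 19, 2013 + 81 days = Nov 8, 2013.
Color grading is complete: Nov 8, 2013 + 26 days = Dec 4, 2013.
The DCP is delivered: Dec 4, 2013 + 18 days = Dec 22, 2013.
The premiere takes place: Dec 22, 2013 + 20 days = Jan 11, 2014.
Aug 10, 2013 falls between when principal photography wraps (Jul 26, 2013) and when the editor's assembly is delivered (Aug 12, 2013).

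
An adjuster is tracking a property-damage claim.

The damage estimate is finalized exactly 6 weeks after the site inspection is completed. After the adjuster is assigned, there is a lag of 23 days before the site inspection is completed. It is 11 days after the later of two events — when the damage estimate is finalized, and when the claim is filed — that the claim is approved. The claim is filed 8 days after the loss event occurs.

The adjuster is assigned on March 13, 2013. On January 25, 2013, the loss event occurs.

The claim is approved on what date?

The adjuster is assigned: Mar 13, 2013.
The site inspection is completed: Mar 13, 2013 + 23 days = Apr 5, 2013.
The damage estimate is finalized: Apr 5, 2013 + 6 weeks = May 17, 2013.
The loss event occurs: Jan 25, 2013.
The claim is filed: Jan 25, 2013 + 8 days = Feb 2, 2013.
Both prerequisites met — the damage estimate is finalized (May 17, 2013), the claim is filed (Feb 2, 2013); the later is May 17, 2013.
The claim is approved: May 17, 2013 + 11 days = May 28, 2013.

May 28, 2013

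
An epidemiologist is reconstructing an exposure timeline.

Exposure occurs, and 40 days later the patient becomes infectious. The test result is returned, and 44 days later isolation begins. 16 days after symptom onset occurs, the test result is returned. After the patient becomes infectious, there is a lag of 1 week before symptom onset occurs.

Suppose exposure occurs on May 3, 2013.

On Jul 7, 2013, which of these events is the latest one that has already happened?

Exposure occurs: May 3, 2013.
The patient becomes infectious: May 3, 2013 + 40 days = Jun 12, 2013.
Symptom onset occurs: Jun 12, 2013 + 1 week = Jun 19, 2013.
The test result is returned: Jun 19, 2013 + 16 days = Jul 5, 2013.
Isolation begins: Jul 5, 2013 + 44 days = Aug 18, 2013.
Jul 7, 2013 falls between when the test result is returned (Jul 5, 2013) and when isolation begins (Aug 18, 2013).

The test result is returned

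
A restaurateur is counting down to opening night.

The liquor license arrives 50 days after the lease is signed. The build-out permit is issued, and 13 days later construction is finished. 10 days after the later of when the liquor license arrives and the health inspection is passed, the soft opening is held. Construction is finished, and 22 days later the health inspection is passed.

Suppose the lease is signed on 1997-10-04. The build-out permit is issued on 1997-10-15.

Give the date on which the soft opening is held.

1997-12-03

The lease is signed: Oct 4, 1997.
The liquor license arrives: Oct 4, 1997 + 50 days = Nov 23, 1997.
The build-out permit is issued: Oct 15, 1997.
Construction is finished: Oct 15, 1997 + 13 days = Oct 28, 1997.
The health inspection is passed: Oct 28, 1997 + 22 days = Nov 19, 1997.
Both prerequisites met — the liquor license arrives (Nov 23, 1997), the health inspection is passed (Nov 19, 1997); the later is Nov 23, 1997.
The soft opening is held: Nov 23, 1997 + 10 days = Dec 3, 1997.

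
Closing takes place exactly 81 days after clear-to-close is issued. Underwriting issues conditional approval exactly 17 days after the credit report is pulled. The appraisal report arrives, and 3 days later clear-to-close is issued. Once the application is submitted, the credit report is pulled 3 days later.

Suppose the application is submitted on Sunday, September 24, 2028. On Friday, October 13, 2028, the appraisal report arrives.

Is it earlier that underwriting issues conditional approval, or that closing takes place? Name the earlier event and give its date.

The application is submitted: Sep 24, 2028.
The credit report is pulled: Sep 24, 2028 + 3 days = Sep 27, 2028.
Underwriting issues conditional approval: Sep 27, 2028 + 17 days = Oct 14, 2028.
The appraisal report arrives: Oct 13, 2028.
Clear-to-close is issued: Oct 13, 2028 + 3 days = Oct 16, 2028.
Closing takes place: Oct 16, 2028 + 81 days = Jan 5, 2029.
Comparing: underwriting issues conditional approval on Oct 14, 2028 vs closing takes place on Jan 5, 2029. Earlier: underwriting issues conditional approval.

Underwriting issues conditional approval — Saturday, October 14, 2028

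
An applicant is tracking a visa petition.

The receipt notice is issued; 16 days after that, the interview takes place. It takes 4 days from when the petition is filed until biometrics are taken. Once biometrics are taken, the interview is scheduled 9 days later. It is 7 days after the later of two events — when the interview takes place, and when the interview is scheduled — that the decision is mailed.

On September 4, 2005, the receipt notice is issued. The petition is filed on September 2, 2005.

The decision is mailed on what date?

September 27, 2005

The receipt notice is issued: Sep 4, 2005.
The interview takes place: Sep 4, 2005 + 16 days = Sep 20, 2005.
The petition is filed: Sep 2, 2005.
Biometrics are taken: Sep 2, 2005 + 4 days = Sep 6, 2005.
The interview is scheduled: Sep 6, 2005 + 9 days = Sep 15, 2005.
Both prerequisites met — the interview takes place (Sep 20, 2005), the interview is scheduled (Sep 15, 2005); the later is Sep 20, 2005.
The decision is mailed: Sep 20, 2005 + 7 days = Sep 27, 2005.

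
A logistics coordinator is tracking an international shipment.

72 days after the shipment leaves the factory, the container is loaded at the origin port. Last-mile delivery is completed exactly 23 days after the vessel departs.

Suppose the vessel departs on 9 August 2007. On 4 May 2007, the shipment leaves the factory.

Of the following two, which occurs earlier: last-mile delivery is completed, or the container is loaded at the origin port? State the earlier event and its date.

The container is loaded at the origin port — 15 July 2007

The vessel departs: Aug 9, 2007.
Last-mile delivery is completed: Aug 9, 2007 + 23 days = Sep 1, 2007.
The shipment leaves the factory: May 4, 2007.
The container is loaded at the origin port: May 4, 2007 + 72 days = Jul 15, 2007.
Comparing: last-mile delivery is completed on Sep 1, 2007 vs the container is loaded at the origin port on Jul 15, 2007. Earlier: the container is loaded at the origin port.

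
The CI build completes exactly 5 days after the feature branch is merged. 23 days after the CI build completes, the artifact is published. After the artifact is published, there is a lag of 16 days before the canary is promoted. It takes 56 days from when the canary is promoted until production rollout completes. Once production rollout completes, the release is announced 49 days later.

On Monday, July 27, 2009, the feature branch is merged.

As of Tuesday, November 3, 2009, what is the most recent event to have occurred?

The feature branch is merged: Jul 27, 2009.
The CI build completes: Jul 27, 2009 + 5 days = Aug 1, 2009.
The artifact is published: Aug 1, 2009 + 23 days = Aug 24, 2009.
The canary is promoted: Aug 24, 2009 + 16 days = Sep 9, 2009.
Production rollout completes: Sep 9, 2009 + 56 days = Nov 4, 2009.
The release is announced: Nov 4, 2009 + 49 days = Dec 23, 2009.
Nov 3, 2009 falls between when the canary is promoted (Sep 9, 2009) and when production rollout completes (Nov 4, 2009).

The canary is promoted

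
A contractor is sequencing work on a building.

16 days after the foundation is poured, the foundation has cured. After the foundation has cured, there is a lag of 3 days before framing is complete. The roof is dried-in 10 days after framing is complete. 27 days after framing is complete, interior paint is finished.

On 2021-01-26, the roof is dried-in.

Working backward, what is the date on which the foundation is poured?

2020-12-28

The roof is dried-in: Jan 26, 2021.
Framing is complete: Jan 26, 2021 − 10 days = Jan 16, 2021.
The foundation has cured: Jan 16, 2021 − 3 days = Jan 13, 2021.
The foundation is poured: Jan 13, 2021 − 16 days = Dec 28, 2020.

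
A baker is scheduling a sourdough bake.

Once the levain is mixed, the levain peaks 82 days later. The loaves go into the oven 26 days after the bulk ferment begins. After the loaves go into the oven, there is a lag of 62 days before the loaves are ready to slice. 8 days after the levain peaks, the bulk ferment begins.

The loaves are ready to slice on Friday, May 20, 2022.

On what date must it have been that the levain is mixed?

The loaves are ready to slice: May 20, 2022.
The loaves go into the oven: May 20, 2022 − 62 days = Mar 19, 2022.
The bulk ferment begins: Mar 19, 2022 − 26 days = Feb 21, 2022.
The levain peaks: Feb 21, 2022 − 8 days = Feb 13, 2022.
The levain is mixed: Feb 13, 2022 − 82 days = Nov 23, 2021.

Tuesday, November 23, 2021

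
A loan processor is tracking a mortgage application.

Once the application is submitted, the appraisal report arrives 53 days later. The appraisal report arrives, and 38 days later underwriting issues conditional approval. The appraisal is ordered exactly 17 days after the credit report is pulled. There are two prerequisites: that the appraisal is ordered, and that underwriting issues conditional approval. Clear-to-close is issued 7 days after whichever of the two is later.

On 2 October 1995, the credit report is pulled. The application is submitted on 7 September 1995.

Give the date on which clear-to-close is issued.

14 December 1995

The credit report is pulled: Oct 2, 1995.
The appraisal is ordered: Oct 2, 1995 + 17 days = Oct 19, 1995.
The application is submitted: Sep 7, 1995.
The appraisal report arrives: Sep 7, 1995 + 53 days = Oct 30, 1995.
Underwriting issues conditional approval: Oct 30, 1995 + 38 days = Dec 7, 1995.
Both prerequisites met — the appraisal is ordered (Oct 19, 1995), underwriting issues conditional approval (Dec 7, 1995); the later is Dec 7, 1995.
Clear-to-close is issued: Dec 7, 1995 + 7 days = Dec 14, 1995.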